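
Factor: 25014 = 2^1 * 3^1*11^1* 379^1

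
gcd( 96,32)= 32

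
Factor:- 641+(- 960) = -1601 = - 1601^1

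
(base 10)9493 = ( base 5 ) 300433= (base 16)2515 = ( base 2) 10010100010101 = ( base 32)98L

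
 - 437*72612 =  - 31731444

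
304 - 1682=- 1378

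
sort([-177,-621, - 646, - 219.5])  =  [-646, - 621, - 219.5, - 177 ]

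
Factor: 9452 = 2^2*17^1*139^1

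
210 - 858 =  - 648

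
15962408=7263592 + 8698816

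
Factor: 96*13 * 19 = 23712 = 2^5*3^1*13^1*19^1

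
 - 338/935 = -1+597/935 = -0.36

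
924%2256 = 924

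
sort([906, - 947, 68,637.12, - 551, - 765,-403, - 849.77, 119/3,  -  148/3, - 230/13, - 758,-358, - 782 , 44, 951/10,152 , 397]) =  [ - 947,-849.77, - 782, - 765, - 758,-551, - 403, - 358, - 148/3, - 230/13, 119/3, 44,68, 951/10, 152, 397, 637.12, 906]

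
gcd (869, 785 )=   1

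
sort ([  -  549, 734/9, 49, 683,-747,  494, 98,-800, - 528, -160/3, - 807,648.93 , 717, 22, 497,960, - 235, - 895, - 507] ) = [ - 895,-807,-800, - 747, -549,  -  528, - 507,-235,-160/3, 22, 49, 734/9,  98, 494, 497, 648.93, 683, 717, 960]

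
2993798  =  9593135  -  6599337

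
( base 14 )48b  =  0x38b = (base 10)907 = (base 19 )29E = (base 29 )128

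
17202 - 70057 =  - 52855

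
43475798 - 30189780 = 13286018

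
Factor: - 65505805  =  -5^1*2423^1*5407^1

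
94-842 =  -748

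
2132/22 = 96 + 10/11 = 96.91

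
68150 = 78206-10056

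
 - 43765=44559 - 88324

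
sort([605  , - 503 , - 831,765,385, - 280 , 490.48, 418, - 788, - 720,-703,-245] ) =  [ - 831, - 788, - 720,-703, - 503, - 280, - 245,385, 418, 490.48, 605, 765]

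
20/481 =20/481 =0.04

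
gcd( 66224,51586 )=2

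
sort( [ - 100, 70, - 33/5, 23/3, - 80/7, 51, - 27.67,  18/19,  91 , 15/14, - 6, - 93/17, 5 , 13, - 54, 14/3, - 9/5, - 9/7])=[-100, - 54 ,-27.67, - 80/7,-33/5, - 6,-93/17, - 9/5, - 9/7 , 18/19, 15/14, 14/3, 5, 23/3,  13, 51, 70, 91]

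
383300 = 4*95825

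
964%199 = 168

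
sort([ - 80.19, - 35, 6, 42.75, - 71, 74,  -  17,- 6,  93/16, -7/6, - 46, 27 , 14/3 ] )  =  [- 80.19,-71 ,-46, -35, - 17 , - 6, - 7/6,  14/3 , 93/16,6, 27,42.75, 74]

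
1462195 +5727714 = 7189909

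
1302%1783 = 1302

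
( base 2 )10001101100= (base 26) 1HE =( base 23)235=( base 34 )XA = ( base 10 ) 1132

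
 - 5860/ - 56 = 1465/14 = 104.64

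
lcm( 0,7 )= 0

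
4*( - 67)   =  - 268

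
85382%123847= 85382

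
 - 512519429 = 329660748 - 842180177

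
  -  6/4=  -  3/2 = - 1.50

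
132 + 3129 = 3261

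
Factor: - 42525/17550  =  - 63/26=- 2^(- 1)*3^2*7^1*13^( -1)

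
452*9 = 4068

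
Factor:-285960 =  -2^3*3^1*5^1*2383^1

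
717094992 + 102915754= 820010746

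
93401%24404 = 20189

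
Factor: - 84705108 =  - 2^2*3^1*7058759^1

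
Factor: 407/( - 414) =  - 2^( - 1)*3^( -2)*11^1*23^( - 1)*37^1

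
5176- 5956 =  - 780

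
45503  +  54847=100350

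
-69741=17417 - 87158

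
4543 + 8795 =13338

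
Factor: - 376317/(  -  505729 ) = 3^2*7^ (  -  2) * 10321^( - 1)*41813^1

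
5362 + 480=5842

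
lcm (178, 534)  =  534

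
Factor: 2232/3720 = 3/5 = 3^1*5^(-1) 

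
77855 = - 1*( - 77855)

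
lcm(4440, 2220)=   4440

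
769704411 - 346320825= 423383586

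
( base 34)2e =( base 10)82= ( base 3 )10001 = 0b1010010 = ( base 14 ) 5C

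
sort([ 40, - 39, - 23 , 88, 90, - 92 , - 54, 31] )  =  [ - 92, - 54, - 39 , - 23,  31,40 , 88,90]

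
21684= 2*10842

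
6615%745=655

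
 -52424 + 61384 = 8960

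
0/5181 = 0 = 0.00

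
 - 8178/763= - 8178/763 = -10.72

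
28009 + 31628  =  59637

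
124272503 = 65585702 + 58686801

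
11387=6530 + 4857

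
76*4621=351196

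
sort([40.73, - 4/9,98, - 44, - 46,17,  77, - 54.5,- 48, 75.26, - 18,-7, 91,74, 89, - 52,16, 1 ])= [- 54.5,  -  52,-48  ,  -  46,-44, - 18, - 7,  -  4/9,1, 16, 17, 40.73, 74, 75.26, 77, 89,91, 98] 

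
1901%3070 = 1901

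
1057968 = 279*3792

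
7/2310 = 1/330 = 0.00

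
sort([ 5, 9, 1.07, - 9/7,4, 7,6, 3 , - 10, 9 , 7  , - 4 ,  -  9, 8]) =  [ - 10, - 9, - 4,-9/7,1.07, 3,4,5,6,7,7, 8,9,9 ]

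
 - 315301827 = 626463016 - 941764843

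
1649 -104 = 1545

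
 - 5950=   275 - 6225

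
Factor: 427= 7^1 * 61^1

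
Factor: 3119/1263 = 3^( - 1)*421^(-1)*3119^1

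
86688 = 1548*56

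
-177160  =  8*( - 22145) 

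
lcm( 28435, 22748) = 113740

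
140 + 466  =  606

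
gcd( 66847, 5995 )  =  11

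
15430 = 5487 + 9943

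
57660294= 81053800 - 23393506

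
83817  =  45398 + 38419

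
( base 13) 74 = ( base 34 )2R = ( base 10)95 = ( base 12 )7B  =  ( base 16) 5f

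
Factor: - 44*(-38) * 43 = 71896= 2^3*11^1*19^1*43^1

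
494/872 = 247/436 = 0.57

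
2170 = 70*31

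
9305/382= 24+137/382 =24.36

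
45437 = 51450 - 6013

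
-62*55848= -3462576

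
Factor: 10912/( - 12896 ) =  - 11/13 = - 11^1*13^ ( - 1)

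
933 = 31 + 902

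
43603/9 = 43603/9 = 4844.78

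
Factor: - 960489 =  - 3^2*106721^1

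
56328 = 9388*6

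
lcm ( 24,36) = 72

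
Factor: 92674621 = 13^1*7128817^1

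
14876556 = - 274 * (  -  54294 ) 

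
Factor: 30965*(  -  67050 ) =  - 2^1*3^2*5^3*11^1* 149^1*563^1 = - 2076203250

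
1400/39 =1400/39=35.90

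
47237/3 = 47237/3 = 15745.67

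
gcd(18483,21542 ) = 1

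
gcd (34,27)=1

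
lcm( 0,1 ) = 0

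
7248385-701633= 6546752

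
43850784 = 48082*912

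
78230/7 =11175 + 5/7 =11175.71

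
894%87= 24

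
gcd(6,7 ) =1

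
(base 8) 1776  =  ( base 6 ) 4422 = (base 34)u2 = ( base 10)1022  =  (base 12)712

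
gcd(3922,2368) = 74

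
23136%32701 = 23136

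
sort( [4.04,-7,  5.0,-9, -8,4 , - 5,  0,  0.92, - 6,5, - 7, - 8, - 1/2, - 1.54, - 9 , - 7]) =[  -  9, - 9, - 8, - 8,-7, - 7,-7,-6,-5,- 1.54, - 1/2,0,  0.92,4, 4.04, 5.0,  5]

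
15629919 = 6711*2329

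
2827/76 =2827/76 = 37.20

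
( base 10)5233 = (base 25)898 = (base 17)111e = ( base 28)6IP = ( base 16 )1471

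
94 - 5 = 89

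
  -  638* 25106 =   -  16017628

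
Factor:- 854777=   -  7^1*11^1*17^1 * 653^1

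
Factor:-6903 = -3^2*13^1 * 59^1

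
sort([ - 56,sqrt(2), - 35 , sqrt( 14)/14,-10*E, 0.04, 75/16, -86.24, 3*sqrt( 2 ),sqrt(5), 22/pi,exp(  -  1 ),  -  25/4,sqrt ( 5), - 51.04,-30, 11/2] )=[-86.24,-56, - 51.04,-35,-30, - 10*E,- 25/4,0.04,sqrt(14)/14,exp(-1),sqrt(2),sqrt(5),sqrt(5),3*sqrt(2),75/16,11/2,22/pi]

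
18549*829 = 15377121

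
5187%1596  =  399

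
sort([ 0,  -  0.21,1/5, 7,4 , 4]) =[ - 0.21, 0, 1/5,4,4,7]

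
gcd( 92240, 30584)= 8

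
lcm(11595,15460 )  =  46380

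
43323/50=43323/50 = 866.46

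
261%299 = 261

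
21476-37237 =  - 15761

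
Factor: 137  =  137^1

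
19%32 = 19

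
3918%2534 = 1384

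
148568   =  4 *37142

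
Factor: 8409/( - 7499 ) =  -3^1*2803^1*7499^ ( -1)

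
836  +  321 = 1157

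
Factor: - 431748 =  - 2^2*3^2*67^1*179^1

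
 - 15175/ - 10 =3035/2=1517.50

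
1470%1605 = 1470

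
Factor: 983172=2^2*3^1*81931^1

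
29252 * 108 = 3159216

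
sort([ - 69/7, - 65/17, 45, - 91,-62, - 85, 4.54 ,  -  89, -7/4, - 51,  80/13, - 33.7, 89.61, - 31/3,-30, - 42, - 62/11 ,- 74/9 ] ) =[ - 91,-89, - 85,  -  62, - 51, - 42, - 33.7, - 30,-31/3, - 69/7, - 74/9, - 62/11, - 65/17,  -  7/4, 4.54, 80/13,45,  89.61]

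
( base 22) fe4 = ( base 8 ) 16624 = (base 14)2a8c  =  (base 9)11343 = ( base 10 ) 7572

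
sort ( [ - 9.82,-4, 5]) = [ - 9.82,  -  4,5]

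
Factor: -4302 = -2^1*3^2*239^1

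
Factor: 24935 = 5^1*4987^1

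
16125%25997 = 16125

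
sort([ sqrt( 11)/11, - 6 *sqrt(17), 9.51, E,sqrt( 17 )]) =[ - 6 *sqrt(17), sqrt( 11 )/11,  E, sqrt(17 ) , 9.51] 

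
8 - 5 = 3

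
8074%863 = 307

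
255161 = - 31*( - 8231 ) 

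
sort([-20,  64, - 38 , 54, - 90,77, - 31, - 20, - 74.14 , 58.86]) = [-90, - 74.14, - 38 , - 31, - 20, - 20 , 54,58.86,64,77]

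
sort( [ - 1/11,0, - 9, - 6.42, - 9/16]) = [-9, - 6.42,-9/16,-1/11, 0] 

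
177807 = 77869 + 99938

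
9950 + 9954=19904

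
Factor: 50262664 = 2^3 * 1039^1*6047^1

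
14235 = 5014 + 9221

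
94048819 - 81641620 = 12407199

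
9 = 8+1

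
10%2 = 0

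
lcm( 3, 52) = 156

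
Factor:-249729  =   - 3^1*83243^1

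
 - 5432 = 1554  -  6986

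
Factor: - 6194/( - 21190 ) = 5^( - 1) * 13^ ( - 1 )*19^1 = 19/65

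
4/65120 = 1/16280= 0.00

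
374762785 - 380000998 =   -  5238213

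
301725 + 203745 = 505470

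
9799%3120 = 439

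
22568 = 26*868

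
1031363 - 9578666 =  - 8547303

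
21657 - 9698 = 11959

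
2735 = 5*547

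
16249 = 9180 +7069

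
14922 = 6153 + 8769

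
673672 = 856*787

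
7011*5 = 35055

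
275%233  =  42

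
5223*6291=32857893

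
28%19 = 9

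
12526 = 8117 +4409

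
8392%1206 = 1156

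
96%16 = 0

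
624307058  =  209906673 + 414400385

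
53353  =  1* 53353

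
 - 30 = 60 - 90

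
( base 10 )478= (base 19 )163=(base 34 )e2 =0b111011110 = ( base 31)fd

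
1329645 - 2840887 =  - 1511242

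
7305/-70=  - 1461/14 = -  104.36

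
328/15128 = 41/1891 = 0.02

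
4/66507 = 4/66507 = 0.00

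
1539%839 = 700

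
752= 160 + 592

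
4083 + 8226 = 12309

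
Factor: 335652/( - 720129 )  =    -  2^2*83^1*337^1*240043^( - 1 ) = -  111884/240043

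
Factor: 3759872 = 2^8 *19^1 * 773^1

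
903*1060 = 957180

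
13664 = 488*28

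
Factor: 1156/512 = 2^ (-7)  *  17^2 = 289/128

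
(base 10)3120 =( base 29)3kh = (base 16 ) c30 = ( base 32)31G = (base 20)7g0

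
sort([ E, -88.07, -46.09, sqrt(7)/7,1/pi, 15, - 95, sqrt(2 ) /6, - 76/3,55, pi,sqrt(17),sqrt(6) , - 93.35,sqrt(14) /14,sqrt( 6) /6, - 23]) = [ - 95, - 93.35, - 88.07,  -  46.09, - 76/3, - 23,sqrt(2)/6, sqrt( 14 )/14, 1/pi,sqrt( 7)/7,sqrt( 6)/6,sqrt( 6),E, pi,sqrt(17),15,  55] 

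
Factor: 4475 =5^2*179^1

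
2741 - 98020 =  - 95279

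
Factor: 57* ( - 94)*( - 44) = 2^3 * 3^1* 11^1 *19^1*47^1 = 235752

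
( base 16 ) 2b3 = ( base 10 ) 691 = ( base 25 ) 12G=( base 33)kv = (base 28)OJ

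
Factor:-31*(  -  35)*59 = 5^1*7^1*31^1*59^1  =  64015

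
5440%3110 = 2330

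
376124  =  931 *404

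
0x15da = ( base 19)f98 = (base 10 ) 5594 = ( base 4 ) 1113122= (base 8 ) 12732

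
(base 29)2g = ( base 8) 112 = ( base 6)202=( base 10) 74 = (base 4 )1022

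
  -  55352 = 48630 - 103982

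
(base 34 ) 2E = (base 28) 2q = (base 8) 122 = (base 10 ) 82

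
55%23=9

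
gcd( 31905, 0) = 31905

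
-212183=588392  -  800575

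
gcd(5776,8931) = 1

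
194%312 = 194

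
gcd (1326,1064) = 2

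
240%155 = 85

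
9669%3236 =3197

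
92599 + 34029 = 126628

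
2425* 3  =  7275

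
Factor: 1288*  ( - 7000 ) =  - 2^6 * 5^3*7^2*23^1 = - 9016000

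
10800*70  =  756000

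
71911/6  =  71911/6 = 11985.17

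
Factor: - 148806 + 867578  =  718772=2^2*179693^1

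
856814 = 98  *8743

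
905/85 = 10  +  11/17 = 10.65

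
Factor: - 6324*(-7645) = 2^2*3^1*5^1*11^1*17^1*31^1*139^1 = 48346980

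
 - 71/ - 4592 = 71/4592 = 0.02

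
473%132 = 77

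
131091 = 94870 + 36221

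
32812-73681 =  - 40869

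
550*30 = 16500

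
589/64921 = 589/64921 = 0.01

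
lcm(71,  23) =1633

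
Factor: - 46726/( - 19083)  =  2^1*3^( - 1 )*61^1 * 383^1*6361^( - 1 )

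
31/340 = 31/340 = 0.09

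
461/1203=461/1203 = 0.38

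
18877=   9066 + 9811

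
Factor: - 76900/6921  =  - 100/9=-2^2*3^(-2 ) * 5^2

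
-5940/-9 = 660/1 =660.00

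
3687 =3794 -107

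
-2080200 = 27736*(-75) 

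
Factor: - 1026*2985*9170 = -28084133700  =  - 2^2*3^4*5^2*7^1*19^1*131^1*199^1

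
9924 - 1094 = 8830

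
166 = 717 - 551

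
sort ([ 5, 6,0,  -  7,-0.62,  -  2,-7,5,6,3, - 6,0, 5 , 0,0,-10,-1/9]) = [ - 10 , - 7, - 7,-6,-2,- 0.62,  -  1/9, 0, 0, 0, 0 , 3, 5, 5, 5, 6,6 ] 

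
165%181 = 165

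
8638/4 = 4319/2 = 2159.50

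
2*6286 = 12572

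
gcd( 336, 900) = 12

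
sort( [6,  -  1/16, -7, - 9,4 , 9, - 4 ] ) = [-9, - 7, - 4 , - 1/16,  4, 6, 9]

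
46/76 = 23/38 = 0.61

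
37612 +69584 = 107196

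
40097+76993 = 117090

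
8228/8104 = 2057/2026 =1.02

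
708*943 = 667644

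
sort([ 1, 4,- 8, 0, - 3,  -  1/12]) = [ - 8, - 3,-1/12, 0, 1, 4] 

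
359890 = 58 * 6205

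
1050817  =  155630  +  895187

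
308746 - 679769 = -371023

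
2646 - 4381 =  -1735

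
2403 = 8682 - 6279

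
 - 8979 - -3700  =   - 5279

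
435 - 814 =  - 379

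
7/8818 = 7/8818 = 0.00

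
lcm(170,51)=510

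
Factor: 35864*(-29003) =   -  2^3*  13^1*23^1*97^1*4483^1 =- 1040163592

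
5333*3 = 15999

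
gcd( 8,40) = 8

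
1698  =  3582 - 1884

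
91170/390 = 233 + 10/13 = 233.77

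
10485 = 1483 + 9002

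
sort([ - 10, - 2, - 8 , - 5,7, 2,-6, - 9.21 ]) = [ - 10, - 9.21, - 8, - 6, - 5,-2,2,  7]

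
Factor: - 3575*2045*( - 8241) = 3^1*5^3*11^1*13^1*41^1*67^1*409^1 = 60248920875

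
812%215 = 167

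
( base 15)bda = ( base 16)A78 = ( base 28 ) 3bk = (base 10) 2680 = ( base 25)475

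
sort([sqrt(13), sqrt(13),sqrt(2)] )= [ sqrt( 2), sqrt(13), sqrt(13 ) ] 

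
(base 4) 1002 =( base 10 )66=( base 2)1000010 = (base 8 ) 102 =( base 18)3c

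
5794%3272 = 2522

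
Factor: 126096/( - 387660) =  - 148/455 = - 2^2  *  5^( - 1 )* 7^( - 1 )* 13^( - 1)*37^1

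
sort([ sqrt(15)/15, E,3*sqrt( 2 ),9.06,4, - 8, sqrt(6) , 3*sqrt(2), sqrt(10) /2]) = [ - 8 , sqrt (15)/15, sqrt ( 10) /2, sqrt( 6),  E, 4, 3*sqrt(2),3 *sqrt(2), 9.06 ] 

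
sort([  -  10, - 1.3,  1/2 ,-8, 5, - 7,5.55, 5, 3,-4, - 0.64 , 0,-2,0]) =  [ - 10, - 8,-7, - 4, - 2, - 1.3,- 0.64, 0, 0, 1/2, 3 , 5,5, 5.55]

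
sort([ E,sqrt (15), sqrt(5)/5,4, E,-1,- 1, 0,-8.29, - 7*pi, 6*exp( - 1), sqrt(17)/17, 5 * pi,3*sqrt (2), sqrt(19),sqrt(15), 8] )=[ - 7*pi,-8.29,  -  1,  -  1, 0, sqrt(17)/17, sqrt ( 5)/5,6*exp( - 1 ),E,E,sqrt(15 ),sqrt(15), 4, 3*sqrt(2), sqrt (19), 8 , 5*pi ]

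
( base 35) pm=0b1110000001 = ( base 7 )2421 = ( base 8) 1601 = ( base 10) 897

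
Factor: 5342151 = 3^1*1780717^1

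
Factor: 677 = 677^1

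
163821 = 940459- 776638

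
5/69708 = 5/69708 = 0.00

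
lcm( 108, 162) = 324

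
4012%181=30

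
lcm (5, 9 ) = 45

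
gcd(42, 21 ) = 21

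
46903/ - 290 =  - 162 +77/290 = -161.73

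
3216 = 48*67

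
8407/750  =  8407/750 = 11.21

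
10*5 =50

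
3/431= 3/431  =  0.01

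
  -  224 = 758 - 982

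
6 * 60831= 364986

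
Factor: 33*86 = 2^1*3^1 * 11^1*43^1 = 2838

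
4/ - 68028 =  - 1+ 17006/17007 = - 0.00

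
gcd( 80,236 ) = 4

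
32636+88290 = 120926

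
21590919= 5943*3633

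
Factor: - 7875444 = - 2^2*3^1*41^1*16007^1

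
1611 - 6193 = -4582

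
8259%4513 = 3746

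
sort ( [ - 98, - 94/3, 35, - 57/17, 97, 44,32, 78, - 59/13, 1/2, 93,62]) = [ - 98,  -  94/3, -59/13, - 57/17, 1/2, 32,35,44 , 62,78, 93,97 ]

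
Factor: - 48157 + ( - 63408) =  - 5^1*53^1*421^1= - 111565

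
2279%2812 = 2279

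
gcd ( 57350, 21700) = 1550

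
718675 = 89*8075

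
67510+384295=451805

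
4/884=1/221 = 0.00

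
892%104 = 60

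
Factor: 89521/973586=2^( - 1) * 31^( - 1)*41^(  -  1 )*383^( - 1 )* 89521^1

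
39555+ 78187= 117742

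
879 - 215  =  664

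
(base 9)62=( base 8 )70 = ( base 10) 56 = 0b111000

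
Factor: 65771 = 89^1*739^1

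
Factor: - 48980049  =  -3^1*16326683^1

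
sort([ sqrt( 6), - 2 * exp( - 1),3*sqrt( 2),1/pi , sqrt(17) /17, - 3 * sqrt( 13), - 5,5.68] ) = [ - 3*sqrt(13), - 5,-2*exp( -1 ) , sqrt ( 17)/17,1/pi , sqrt( 6), 3*sqrt(2),5.68 ]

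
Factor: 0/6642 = 0 =0^1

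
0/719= 0= 0.00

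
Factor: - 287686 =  - 2^1*7^1*20549^1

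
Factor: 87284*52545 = 2^2 * 3^1*5^1*31^1*113^1*21821^1 = 4586337780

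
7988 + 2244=10232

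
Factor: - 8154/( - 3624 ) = 9/4 = 2^( - 2)*3^2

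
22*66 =1452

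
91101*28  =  2550828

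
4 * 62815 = 251260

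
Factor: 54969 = 3^1*73^1*251^1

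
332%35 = 17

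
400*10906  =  4362400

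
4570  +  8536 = 13106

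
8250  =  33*250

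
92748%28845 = 6213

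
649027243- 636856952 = 12170291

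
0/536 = 0 = 0.00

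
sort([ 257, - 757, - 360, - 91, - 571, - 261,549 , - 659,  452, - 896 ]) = [ - 896, - 757, - 659, - 571, -360, - 261, - 91, 257,452, 549 ] 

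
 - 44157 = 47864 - 92021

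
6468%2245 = 1978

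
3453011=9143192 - 5690181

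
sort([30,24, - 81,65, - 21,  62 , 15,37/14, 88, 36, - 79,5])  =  [ - 81, - 79, - 21, 37/14,5,15,24 , 30,36,62,65,  88]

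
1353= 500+853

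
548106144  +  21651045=569757189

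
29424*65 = 1912560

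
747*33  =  24651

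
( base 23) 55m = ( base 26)430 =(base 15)c57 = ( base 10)2782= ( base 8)5336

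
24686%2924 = 1294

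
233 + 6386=6619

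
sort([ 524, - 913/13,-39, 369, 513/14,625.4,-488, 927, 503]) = [ - 488, - 913/13,  -  39,513/14, 369,503,524, 625.4, 927]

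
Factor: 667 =23^1*29^1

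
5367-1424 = 3943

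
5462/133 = 41 + 9/133 =41.07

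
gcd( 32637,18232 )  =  43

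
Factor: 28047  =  3^1*9349^1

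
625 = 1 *625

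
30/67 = 30/67 =0.45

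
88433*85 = 7516805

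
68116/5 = 13623 + 1/5=13623.20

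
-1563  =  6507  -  8070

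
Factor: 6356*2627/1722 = 1192658/123 = 2^1*3^(  -  1 )*37^1*41^( - 1 )*71^1*227^1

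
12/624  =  1/52 = 0.02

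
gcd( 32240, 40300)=8060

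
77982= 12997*6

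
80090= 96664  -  16574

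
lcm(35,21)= 105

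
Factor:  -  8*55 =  - 440 = - 2^3 * 5^1 * 11^1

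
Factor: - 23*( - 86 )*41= 81098 =2^1*23^1*41^1* 43^1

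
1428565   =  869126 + 559439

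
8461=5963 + 2498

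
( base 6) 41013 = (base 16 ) 1521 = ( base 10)5409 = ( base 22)b3j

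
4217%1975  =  267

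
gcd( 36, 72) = 36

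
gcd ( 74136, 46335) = 9267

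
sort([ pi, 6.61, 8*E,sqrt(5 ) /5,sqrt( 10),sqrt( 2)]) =[ sqrt (5) /5,sqrt(2 ),pi,  sqrt(10), 6.61,8*E ] 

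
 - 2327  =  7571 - 9898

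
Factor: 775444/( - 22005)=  - 2^2*3^( - 3)*5^ ( - 1)*163^( - 1 )* 193861^1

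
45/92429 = 45/92429 = 0.00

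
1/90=1/90 = 0.01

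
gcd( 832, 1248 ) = 416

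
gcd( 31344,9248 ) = 16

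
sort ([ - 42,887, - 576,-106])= [ - 576 ,-106,-42,887]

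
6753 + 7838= 14591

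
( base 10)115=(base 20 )5f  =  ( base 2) 1110011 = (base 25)4F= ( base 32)3j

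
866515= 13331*65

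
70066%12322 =8456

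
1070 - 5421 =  - 4351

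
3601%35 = 31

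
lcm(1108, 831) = 3324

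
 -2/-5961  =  2/5961= 0.00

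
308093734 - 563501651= - 255407917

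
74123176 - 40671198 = 33451978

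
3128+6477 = 9605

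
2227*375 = 835125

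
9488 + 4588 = 14076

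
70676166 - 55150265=15525901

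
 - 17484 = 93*( - 188 )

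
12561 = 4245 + 8316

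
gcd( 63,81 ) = 9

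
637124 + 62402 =699526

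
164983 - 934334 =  - 769351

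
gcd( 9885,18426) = 3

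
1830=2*915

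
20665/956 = 20665/956   =  21.62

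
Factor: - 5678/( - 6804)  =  2839/3402 = 2^(-1 )  *  3^( - 5 ) * 7^ ( - 1)*17^1*167^1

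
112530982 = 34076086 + 78454896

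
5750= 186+5564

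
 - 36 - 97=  - 133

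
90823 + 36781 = 127604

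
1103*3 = 3309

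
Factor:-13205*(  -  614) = 8107870  =  2^1 * 5^1*19^1*139^1*307^1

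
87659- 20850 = 66809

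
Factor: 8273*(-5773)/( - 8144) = 2^( - 4) * 23^1*251^1 * 509^(-1) * 8273^1 =47760029/8144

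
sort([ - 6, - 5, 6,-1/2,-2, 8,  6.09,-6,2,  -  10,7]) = [ - 10, - 6, - 6 , - 5,  -  2, - 1/2,2, 6,6.09, 7, 8]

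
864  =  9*96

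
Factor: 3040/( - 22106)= - 1520/11053= - 2^4* 5^1*7^(-1)*19^1*1579^(-1)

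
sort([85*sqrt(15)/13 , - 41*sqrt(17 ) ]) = [ - 41*  sqrt(17),85 * sqrt(15)/13 ] 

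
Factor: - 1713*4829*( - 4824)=39904499448 = 2^3*3^3*11^1 * 67^1*439^1*571^1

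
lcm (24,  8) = 24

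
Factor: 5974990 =2^1*5^1*7^1 * 17^1*5021^1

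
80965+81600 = 162565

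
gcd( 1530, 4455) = 45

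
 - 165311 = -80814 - 84497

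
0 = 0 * 83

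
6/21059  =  6/21059 = 0.00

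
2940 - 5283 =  - 2343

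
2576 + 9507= 12083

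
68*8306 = 564808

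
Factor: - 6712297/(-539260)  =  2^(-2)*5^(  -  1 )*17^1*23^1*59^ (-1) * 457^(  -  1)*17167^1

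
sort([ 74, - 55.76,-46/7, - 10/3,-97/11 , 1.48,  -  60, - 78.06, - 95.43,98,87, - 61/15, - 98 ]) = [ -98 , - 95.43, - 78.06, - 60, - 55.76, - 97/11,  -  46/7, - 61/15 , - 10/3,1.48,  74,87,98 ]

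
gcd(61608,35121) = 3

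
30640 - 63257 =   -  32617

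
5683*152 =863816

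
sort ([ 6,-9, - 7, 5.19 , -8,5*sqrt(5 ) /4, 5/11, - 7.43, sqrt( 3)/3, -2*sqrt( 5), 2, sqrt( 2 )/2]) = [ - 9,  -  8,- 7.43, - 7, - 2*sqrt( 5) , 5/11, sqrt(3) /3,sqrt ( 2) /2, 2, 5 * sqrt ( 5)/4,5.19, 6]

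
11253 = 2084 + 9169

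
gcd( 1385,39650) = 5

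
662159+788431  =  1450590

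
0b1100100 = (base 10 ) 100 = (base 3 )10201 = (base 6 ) 244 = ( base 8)144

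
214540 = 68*3155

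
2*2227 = 4454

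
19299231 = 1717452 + 17581779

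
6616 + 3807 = 10423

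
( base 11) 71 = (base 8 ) 116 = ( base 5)303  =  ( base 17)4a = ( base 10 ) 78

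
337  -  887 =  - 550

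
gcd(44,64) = 4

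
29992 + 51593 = 81585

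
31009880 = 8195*3784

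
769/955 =769/955 =0.81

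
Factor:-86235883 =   -  17^1 * 61^1*137^1 * 607^1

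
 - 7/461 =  - 1 + 454/461  =  - 0.02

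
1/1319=1/1319 = 0.00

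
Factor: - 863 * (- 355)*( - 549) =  - 168194385 = -3^2*5^1* 61^1*71^1*863^1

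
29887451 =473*63187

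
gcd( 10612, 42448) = 10612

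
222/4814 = 111/2407  =  0.05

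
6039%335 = 9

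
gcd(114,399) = 57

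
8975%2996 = 2983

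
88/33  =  8/3  =  2.67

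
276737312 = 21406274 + 255331038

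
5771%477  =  47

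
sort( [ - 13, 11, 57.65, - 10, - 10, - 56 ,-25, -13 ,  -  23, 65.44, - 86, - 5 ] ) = [ - 86, - 56, - 25,-23, - 13, - 13, - 10, - 10 ,-5, 11,57.65, 65.44 ] 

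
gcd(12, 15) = 3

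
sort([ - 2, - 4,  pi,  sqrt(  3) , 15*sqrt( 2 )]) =[  -  4, - 2, sqrt(3 ) , pi, 15*sqrt(2) ]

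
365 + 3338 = 3703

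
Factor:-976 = -2^4*61^1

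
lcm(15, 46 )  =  690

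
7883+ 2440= 10323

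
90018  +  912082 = 1002100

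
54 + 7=61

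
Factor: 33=3^1* 11^1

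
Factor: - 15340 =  - 2^2 * 5^1 *13^1*59^1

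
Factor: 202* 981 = 2^1*3^2*101^1*109^1 = 198162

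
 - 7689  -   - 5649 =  - 2040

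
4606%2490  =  2116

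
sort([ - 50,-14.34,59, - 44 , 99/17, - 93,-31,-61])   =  [ - 93, -61, - 50, -44,-31,-14.34, 99/17, 59]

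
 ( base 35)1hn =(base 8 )3463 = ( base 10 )1843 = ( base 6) 12311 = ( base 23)3B3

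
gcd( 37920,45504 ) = 7584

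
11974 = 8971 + 3003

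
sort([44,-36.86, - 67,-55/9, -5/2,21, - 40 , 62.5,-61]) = [-67,-61, - 40, -36.86, - 55/9, - 5/2,21,44,62.5 ] 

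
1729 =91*19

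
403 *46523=18748769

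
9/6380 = 9/6380 = 0.00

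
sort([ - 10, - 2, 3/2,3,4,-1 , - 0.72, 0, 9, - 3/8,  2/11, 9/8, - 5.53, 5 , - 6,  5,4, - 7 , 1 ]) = [ - 10, - 7, - 6, - 5.53 , - 2, - 1, - 0.72,-3/8, 0, 2/11, 1,9/8 , 3/2, 3,4, 4,5, 5,9] 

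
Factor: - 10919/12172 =  -  61/68=-2^( - 2 ) * 17^( - 1 ) * 61^1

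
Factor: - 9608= - 2^3*1201^1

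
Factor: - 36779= - 36779^1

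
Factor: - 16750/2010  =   - 25/3 = - 3^( - 1)*5^2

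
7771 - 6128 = 1643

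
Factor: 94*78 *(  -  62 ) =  - 454584 = - 2^3*3^1*13^1*31^1*47^1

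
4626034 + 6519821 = 11145855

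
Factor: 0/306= 0 = 0^1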